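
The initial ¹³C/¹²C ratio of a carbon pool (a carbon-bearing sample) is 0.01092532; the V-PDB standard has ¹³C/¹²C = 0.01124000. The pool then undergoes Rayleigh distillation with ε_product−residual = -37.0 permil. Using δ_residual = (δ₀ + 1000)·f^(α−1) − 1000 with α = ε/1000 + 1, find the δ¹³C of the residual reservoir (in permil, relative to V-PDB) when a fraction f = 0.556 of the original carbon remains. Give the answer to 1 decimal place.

-6.7 permil

δ₀ = (0.01092532/0.01124000 − 1)×1000 = (0.972004 − 1)×1000 = -27.996 permil
α − 1 = ε/1000 = -0.0370
f^(α−1) = 0.556^(-0.0370) = 1.021956
δ_res = (-27.996 + 1000) × 1.021956 − 1000 = 993.345 − 1000 = -6.66 permil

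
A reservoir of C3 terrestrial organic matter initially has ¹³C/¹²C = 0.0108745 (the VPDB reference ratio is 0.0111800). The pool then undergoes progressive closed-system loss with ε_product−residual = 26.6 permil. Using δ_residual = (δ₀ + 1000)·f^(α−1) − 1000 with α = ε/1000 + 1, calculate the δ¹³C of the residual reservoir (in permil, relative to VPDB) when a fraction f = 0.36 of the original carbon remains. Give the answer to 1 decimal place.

δ₀ = (0.0108745/0.0111800 − 1)×1000 = (0.972674 − 1)×1000 = -27.326 permil
α − 1 = ε/1000 = 0.0266
f^(α−1) = 0.36^(0.0266) = 0.973190
δ_res = (-27.326 + 1000) × 0.973190 − 1000 = 946.597 − 1000 = -53.40 permil

-53.4 permil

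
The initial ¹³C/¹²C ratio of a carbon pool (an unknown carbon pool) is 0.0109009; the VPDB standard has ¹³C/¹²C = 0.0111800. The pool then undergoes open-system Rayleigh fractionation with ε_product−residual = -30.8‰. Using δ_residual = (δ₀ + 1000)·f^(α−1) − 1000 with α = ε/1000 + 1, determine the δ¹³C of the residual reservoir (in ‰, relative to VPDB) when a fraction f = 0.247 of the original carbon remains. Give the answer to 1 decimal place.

17.9‰

δ₀ = (0.0109009/0.0111800 − 1)×1000 = (0.975036 − 1)×1000 = -24.964‰
α − 1 = ε/1000 = -0.0308
f^(α−1) = 0.247^(-0.0308) = 1.044011
δ_res = (-24.964 + 1000) × 1.044011 − 1000 = 1017.948 − 1000 = 17.95‰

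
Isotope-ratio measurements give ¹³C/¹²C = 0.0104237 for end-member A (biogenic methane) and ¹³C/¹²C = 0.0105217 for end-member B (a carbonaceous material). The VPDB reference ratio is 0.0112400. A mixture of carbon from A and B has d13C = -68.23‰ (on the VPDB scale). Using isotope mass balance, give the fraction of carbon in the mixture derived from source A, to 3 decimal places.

0.496

δ_A = (0.0104237/0.0112400 − 1)×1000 = (0.927375 − 1)×1000 = -72.625‰
δ_B = (0.0105217/0.0112400 − 1)×1000 = (0.936094 − 1)×1000 = -63.906‰
f_A = (δ_mix − δ_B)/(δ_A − δ_B) = (-68.23 − (-63.906))/(-72.625 − (-63.906))
f_A = -4.324 / -8.719 = 0.4960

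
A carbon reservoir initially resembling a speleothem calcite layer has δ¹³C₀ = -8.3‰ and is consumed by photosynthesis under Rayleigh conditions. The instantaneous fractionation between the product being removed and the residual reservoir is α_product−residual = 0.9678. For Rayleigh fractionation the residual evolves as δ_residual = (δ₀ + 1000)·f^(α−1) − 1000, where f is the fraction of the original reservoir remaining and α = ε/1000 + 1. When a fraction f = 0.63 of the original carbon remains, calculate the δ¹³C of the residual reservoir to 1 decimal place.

Rayleigh residual: δ_res = (δ₀ + 1000)·f^(α−1) − 1000
α − 1 = -0.03220
f^(α−1) = 0.63^(-0.03220) = 1.014989
δ_res = (-8.3 + 1000) × 1.014989 − 1000 = 1006.564 − 1000 = 6.56‰

6.6‰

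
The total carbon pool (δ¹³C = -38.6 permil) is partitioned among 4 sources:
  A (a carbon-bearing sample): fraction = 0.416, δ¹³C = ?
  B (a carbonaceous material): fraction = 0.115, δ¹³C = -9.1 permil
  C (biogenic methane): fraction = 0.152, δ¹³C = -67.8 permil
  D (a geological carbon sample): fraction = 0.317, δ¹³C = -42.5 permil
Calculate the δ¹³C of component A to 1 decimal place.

-33.1 permil

Isotope mass balance: δ_bulk = Σ fᵢ·δᵢ.
-38.6 = 0.416×δ_A + 0.115×(-9.1) + 0.152×(-67.8) + 0.317×(-42.5)
0.416·δ_A = -38.6 − (-24.825) = -13.775
δ_A = -13.775 / 0.416 = -33.11 permil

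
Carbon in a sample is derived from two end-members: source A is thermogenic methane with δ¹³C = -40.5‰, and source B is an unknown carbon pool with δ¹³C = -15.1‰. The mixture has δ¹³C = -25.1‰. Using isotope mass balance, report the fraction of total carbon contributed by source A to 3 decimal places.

0.394

δ_mix = f_A·δ_A + (1 − f_A)·δ_B  ⇒  f_A = (δ_mix − δ_B)/(δ_A − δ_B)
f_A = (-25.1 − (-15.1)) / (-40.5 − (-15.1))
f_A = -10.0 / -25.4 = 0.3937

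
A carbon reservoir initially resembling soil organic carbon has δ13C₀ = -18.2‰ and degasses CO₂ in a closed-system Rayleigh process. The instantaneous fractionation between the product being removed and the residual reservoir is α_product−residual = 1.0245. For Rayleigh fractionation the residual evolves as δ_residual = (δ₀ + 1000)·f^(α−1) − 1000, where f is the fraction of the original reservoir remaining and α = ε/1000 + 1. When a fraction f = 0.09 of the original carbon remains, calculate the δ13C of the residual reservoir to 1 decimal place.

Rayleigh residual: δ_res = (δ₀ + 1000)·f^(α−1) − 1000
α − 1 = 0.02450
f^(α−1) = 0.09^(0.02450) = 0.942712
δ_res = (-18.2 + 1000) × 0.942712 − 1000 = 925.554 − 1000 = -74.45‰

-74.4‰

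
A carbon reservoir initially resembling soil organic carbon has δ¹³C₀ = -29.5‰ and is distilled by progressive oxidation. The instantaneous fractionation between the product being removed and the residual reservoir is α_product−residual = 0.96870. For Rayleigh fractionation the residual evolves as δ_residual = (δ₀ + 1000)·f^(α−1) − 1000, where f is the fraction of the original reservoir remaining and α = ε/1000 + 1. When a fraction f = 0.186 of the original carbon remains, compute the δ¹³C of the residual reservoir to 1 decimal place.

Rayleigh residual: δ_res = (δ₀ + 1000)·f^(α−1) − 1000
α − 1 = -0.03130
f^(α−1) = 0.186^(-0.03130) = 1.054057
δ_res = (-29.5 + 1000) × 1.054057 − 1000 = 1022.963 − 1000 = 22.96‰

23.0‰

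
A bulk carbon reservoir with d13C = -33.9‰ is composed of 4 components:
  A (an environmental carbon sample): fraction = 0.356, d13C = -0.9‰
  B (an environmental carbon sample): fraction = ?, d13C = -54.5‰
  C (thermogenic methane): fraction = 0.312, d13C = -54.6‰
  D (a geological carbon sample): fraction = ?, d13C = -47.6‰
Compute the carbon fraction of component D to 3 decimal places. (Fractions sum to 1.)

Let f_D and f_B be the unknown fractions; fractions sum to 1 so f_D + f_B = 0.332.
Mass balance: Σ fᵢ·δᵢ = δ_bulk ⇒ f_D·(-47.6) + f_B·(-54.5) = -33.9 − (-17.356) = -16.544
Substitute f_B = 0.332 − f_D:
f_D·(-47.6 − -54.5) = -16.544 − 0.332×(-54.5) = 1.550
f_D = 1.550 / 6.9 = 0.2246

0.225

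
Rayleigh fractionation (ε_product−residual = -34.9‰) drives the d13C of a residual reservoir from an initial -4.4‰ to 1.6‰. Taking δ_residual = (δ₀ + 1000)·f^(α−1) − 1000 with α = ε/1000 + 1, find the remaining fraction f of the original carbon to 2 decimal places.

0.84

α − 1 = ε/1000 = -0.0349
(δ_res + 1000)/(δ₀ + 1000) = (1.6 + 1000)/(-4.4 + 1000) = 1001.6/995.6 = 1.006027
f = 1.006027^(1/-0.0349) = exp(ln(1.006027)/-0.0349) = exp(0.00601/-0.0349)
f = exp(-0.1722) = 0.8418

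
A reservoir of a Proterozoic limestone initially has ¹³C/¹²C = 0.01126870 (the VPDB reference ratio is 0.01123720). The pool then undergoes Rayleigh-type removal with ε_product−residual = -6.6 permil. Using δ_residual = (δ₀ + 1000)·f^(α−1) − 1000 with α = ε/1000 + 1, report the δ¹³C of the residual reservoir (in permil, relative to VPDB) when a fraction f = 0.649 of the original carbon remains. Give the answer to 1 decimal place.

δ₀ = (0.01126870/0.01123720 − 1)×1000 = (1.002803 − 1)×1000 = 2.803 permil
α − 1 = ε/1000 = -0.0066
f^(α−1) = 0.649^(-0.0066) = 1.002857
δ_res = (2.803 + 1000) × 1.002857 − 1000 = 1005.669 − 1000 = 5.67 permil

5.7 permil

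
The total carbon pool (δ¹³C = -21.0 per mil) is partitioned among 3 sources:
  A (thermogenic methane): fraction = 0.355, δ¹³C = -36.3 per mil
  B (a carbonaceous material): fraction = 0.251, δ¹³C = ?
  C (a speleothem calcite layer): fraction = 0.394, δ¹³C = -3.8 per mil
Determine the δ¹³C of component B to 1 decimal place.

Isotope mass balance: δ_bulk = Σ fᵢ·δᵢ.
-21.0 = 0.355×(-36.3) + 0.251×δ_B + 0.394×(-3.8)
0.251·δ_B = -21.0 − (-14.384) = -6.616
δ_B = -6.616 / 0.251 = -26.36 per mil

-26.4 per mil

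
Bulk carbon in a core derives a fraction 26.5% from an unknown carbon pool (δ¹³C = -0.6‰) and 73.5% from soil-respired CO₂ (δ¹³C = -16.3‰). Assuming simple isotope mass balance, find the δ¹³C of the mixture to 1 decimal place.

δ_mix = f_A·δ_A + f_B·δ_B
δ_mix = 0.265 × (-0.6) + 0.735 × (-16.3)
δ_mix = -0.16 + -11.98 = -12.14‰

-12.1‰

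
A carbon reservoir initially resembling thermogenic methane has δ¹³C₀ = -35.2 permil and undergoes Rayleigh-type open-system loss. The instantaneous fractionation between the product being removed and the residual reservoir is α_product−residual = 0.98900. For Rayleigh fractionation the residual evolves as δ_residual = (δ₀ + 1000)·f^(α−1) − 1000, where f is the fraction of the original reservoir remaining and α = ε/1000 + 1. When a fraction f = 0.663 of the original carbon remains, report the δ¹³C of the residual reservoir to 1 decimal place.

Rayleigh residual: δ_res = (δ₀ + 1000)·f^(α−1) − 1000
α − 1 = -0.01100
f^(α−1) = 0.663^(-0.01100) = 1.004531
δ_res = (-35.2 + 1000) × 1.004531 − 1000 = 969.172 − 1000 = -30.83 permil

-30.8 permil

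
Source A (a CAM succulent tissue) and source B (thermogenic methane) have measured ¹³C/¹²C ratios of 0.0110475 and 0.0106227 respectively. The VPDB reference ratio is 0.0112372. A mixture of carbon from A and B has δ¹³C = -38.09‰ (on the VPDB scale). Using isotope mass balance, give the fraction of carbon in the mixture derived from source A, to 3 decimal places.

0.439

δ_A = (0.0110475/0.0112372 − 1)×1000 = (0.983119 − 1)×1000 = -16.881‰
δ_B = (0.0106227/0.0112372 − 1)×1000 = (0.945316 − 1)×1000 = -54.684‰
f_A = (δ_mix − δ_B)/(δ_A − δ_B) = (-38.09 − (-54.684))/(-16.881 − (-54.684))
f_A = 16.594 / 37.803 = 0.4390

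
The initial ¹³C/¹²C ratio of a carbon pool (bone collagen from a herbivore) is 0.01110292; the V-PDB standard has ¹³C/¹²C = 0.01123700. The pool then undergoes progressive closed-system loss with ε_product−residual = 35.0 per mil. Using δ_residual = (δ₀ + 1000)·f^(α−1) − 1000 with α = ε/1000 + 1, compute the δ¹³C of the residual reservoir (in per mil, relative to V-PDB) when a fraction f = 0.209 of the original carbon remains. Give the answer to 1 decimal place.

-64.6 per mil

δ₀ = (0.01110292/0.01123700 − 1)×1000 = (0.988068 − 1)×1000 = -11.932 per mil
α − 1 = ε/1000 = 0.0350
f^(α−1) = 0.209^(0.0350) = 0.946684
δ_res = (-11.932 + 1000) × 0.946684 − 1000 = 935.388 − 1000 = -64.61 per mil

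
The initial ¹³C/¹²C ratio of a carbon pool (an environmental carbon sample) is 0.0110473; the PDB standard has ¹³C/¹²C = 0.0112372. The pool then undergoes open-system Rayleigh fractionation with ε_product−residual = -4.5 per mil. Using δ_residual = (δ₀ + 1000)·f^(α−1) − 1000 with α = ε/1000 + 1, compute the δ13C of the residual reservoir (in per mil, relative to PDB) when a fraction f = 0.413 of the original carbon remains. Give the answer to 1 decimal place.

δ₀ = (0.0110473/0.0112372 − 1)×1000 = (0.983101 − 1)×1000 = -16.899 per mil
α − 1 = ε/1000 = -0.0045
f^(α−1) = 0.413^(-0.0045) = 1.003987
δ_res = (-16.899 + 1000) × 1.003987 − 1000 = 987.021 − 1000 = -12.98 per mil

-13.0 per mil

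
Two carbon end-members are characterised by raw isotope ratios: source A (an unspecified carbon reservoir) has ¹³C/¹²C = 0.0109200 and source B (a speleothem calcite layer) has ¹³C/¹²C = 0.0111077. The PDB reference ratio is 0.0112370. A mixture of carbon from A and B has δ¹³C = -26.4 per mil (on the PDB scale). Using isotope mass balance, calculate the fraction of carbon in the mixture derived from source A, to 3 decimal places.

0.892

δ_A = (0.0109200/0.0112370 − 1)×1000 = (0.971790 − 1)×1000 = -28.210 per mil
δ_B = (0.0111077/0.0112370 − 1)×1000 = (0.988493 − 1)×1000 = -11.507 per mil
f_A = (δ_mix − δ_B)/(δ_A − δ_B) = (-26.4 − (-11.507))/(-28.210 − (-11.507))
f_A = -14.893 / -16.704 = 0.8916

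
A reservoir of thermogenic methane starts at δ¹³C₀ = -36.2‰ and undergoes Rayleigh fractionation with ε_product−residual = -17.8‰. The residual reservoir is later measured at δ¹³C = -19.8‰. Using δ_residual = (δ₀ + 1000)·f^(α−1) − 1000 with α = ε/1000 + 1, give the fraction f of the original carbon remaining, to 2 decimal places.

α − 1 = ε/1000 = -0.0178
(δ_res + 1000)/(δ₀ + 1000) = (-19.8 + 1000)/(-36.2 + 1000) = 980.2/963.8 = 1.017016
f = 1.017016^(1/-0.0178) = exp(ln(1.017016)/-0.0178) = exp(0.01687/-0.0178)
f = exp(-0.9479) = 0.3875

0.39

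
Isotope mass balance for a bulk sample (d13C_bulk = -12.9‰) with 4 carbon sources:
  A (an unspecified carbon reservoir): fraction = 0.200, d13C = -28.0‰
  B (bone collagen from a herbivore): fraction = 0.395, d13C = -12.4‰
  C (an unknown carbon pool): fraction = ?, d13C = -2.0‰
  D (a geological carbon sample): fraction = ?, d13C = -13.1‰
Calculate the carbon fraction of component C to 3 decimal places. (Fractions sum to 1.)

Let f_C and f_D be the unknown fractions; fractions sum to 1 so f_C + f_D = 0.405.
Mass balance: Σ fᵢ·δᵢ = δ_bulk ⇒ f_C·(-2.0) + f_D·(-13.1) = -12.9 − (-10.498) = -2.402
Substitute f_D = 0.405 − f_C:
f_C·(-2.0 − -13.1) = -2.402 − 0.405×(-13.1) = 2.904
f_C = 2.904 / 11.1 = 0.2616

0.262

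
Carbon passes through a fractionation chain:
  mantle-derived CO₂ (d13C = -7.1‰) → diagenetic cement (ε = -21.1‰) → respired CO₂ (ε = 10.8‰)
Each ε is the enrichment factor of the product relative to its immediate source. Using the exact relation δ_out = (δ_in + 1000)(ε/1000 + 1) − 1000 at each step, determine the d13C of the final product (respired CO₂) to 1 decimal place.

-17.6‰

step 1: δ = (-7.10 + 1000)·(-21.1/1000 + 1) − 1000 = -28.05‰
step 2: δ = (-28.05 + 1000)·(10.8/1000 + 1) − 1000 = -17.55‰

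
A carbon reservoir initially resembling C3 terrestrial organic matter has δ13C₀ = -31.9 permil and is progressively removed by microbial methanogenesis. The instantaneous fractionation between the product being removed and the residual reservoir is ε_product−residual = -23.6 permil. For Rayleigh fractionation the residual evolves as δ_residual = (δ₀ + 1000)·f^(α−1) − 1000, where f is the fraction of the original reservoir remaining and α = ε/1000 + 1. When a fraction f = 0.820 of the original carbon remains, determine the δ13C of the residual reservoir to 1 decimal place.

-27.4 permil

Rayleigh residual: δ_res = (δ₀ + 1000)·f^(α−1) − 1000
α = ε/1000 + 1 = 0.97640, so α − 1 = -0.02360
f^(α−1) = 0.820^(-0.02360) = 1.004694
δ_res = (-31.9 + 1000) × 1.004694 − 1000 = 972.645 − 1000 = -27.36 permil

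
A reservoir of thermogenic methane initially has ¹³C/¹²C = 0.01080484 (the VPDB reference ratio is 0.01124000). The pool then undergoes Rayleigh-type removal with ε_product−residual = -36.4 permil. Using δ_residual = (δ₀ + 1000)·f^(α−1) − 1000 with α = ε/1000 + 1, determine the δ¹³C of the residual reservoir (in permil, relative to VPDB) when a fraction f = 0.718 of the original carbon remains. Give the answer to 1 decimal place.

δ₀ = (0.01080484/0.01124000 − 1)×1000 = (0.961285 − 1)×1000 = -38.715 permil
α − 1 = ε/1000 = -0.0364
f^(α−1) = 0.718^(-0.0364) = 1.012132
δ_res = (-38.715 + 1000) × 1.012132 − 1000 = 972.947 − 1000 = -27.05 permil

-27.1 permil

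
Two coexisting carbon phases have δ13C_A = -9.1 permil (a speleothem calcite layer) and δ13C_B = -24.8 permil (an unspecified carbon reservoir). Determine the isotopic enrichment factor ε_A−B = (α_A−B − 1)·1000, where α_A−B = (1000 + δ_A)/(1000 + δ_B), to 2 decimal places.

16.10 permil

α_A−B = (1000 + -9.1) / (1000 + -24.8) = 990.9 / 975.2 = 1.016099
ε_A−B = (1.016099 − 1) × 1000 = 16.099 permil
(The approximation ε ≈ δ_A − δ_B would give 15.7 permil.)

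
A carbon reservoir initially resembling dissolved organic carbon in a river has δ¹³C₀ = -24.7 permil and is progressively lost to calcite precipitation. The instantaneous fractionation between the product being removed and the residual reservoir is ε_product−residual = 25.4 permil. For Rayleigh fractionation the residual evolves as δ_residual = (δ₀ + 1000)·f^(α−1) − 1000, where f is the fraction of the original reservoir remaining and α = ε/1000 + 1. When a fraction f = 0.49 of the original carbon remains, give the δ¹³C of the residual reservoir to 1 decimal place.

-42.2 permil

Rayleigh residual: δ_res = (δ₀ + 1000)·f^(α−1) − 1000
α = ε/1000 + 1 = 1.02540, so α − 1 = 0.02540
f^(α−1) = 0.49^(0.02540) = 0.982044
δ_res = (-24.7 + 1000) × 0.982044 − 1000 = 957.788 − 1000 = -42.21 permil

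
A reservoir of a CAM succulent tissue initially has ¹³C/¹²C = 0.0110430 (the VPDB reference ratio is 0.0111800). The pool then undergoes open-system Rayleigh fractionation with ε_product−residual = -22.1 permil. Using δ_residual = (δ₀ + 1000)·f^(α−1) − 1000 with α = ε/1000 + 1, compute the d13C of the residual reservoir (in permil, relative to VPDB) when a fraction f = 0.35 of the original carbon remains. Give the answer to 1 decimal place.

δ₀ = (0.0110430/0.0111800 − 1)×1000 = (0.987746 − 1)×1000 = -12.254 permil
α − 1 = ε/1000 = -0.0221
f^(α−1) = 0.35^(-0.0221) = 1.023472
δ_res = (-12.254 + 1000) × 1.023472 − 1000 = 1010.931 − 1000 = 10.93 permil

10.9 permil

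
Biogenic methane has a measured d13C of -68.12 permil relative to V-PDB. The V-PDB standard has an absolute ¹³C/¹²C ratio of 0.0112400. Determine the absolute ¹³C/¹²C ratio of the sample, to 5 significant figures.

R_sample = R_standard × (d13C/1000 + 1)
R_sample = 0.0112400 × (-68.12/1000 + 1) = 0.0112400 × 0.931880
R_sample = 0.0104743

0.010474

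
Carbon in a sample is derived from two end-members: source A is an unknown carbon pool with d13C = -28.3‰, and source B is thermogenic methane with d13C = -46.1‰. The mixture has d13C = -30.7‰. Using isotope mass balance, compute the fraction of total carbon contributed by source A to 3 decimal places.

0.865

δ_mix = f_A·δ_A + (1 − f_A)·δ_B  ⇒  f_A = (δ_mix − δ_B)/(δ_A − δ_B)
f_A = (-30.7 − (-46.1)) / (-28.3 − (-46.1))
f_A = 15.4 / 17.8 = 0.8652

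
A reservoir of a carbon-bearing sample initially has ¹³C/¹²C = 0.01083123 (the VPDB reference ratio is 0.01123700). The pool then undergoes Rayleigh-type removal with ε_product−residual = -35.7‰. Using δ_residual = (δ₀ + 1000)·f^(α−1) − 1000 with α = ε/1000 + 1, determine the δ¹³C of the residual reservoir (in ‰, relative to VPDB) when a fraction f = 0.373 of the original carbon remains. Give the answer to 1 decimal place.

-1.6‰

δ₀ = (0.01083123/0.01123700 − 1)×1000 = (0.963890 − 1)×1000 = -36.110‰
α − 1 = ε/1000 = -0.0357
f^(α−1) = 0.373^(-0.0357) = 1.035834
δ_res = (-36.110 + 1000) × 1.035834 − 1000 = 998.429 − 1000 = -1.57‰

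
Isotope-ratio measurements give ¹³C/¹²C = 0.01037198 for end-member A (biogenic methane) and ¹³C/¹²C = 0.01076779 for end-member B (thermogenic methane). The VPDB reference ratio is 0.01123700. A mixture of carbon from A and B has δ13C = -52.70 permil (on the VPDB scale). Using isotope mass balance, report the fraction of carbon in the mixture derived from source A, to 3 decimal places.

δ_A = (0.01037198/0.01123700 − 1)×1000 = (0.923020 − 1)×1000 = -76.980 permil
δ_B = (0.01076779/0.01123700 − 1)×1000 = (0.958244 − 1)×1000 = -41.756 permil
f_A = (δ_mix − δ_B)/(δ_A − δ_B) = (-52.70 − (-41.756))/(-76.980 − (-41.756))
f_A = -10.944 / -35.224 = 0.3107

0.311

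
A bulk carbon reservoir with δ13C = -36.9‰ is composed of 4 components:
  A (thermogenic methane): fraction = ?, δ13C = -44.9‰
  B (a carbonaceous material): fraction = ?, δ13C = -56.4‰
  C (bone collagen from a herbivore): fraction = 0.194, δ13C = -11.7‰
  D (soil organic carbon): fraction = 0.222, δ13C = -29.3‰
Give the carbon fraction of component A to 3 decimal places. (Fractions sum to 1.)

Let f_A and f_B be the unknown fractions; fractions sum to 1 so f_A + f_B = 0.584.
Mass balance: Σ fᵢ·δᵢ = δ_bulk ⇒ f_A·(-44.9) + f_B·(-56.4) = -36.9 − (-8.774) = -28.126
Substitute f_B = 0.584 − f_A:
f_A·(-44.9 − -56.4) = -28.126 − 0.584×(-56.4) = 4.812
f_A = 4.812 / 11.5 = 0.4184

0.418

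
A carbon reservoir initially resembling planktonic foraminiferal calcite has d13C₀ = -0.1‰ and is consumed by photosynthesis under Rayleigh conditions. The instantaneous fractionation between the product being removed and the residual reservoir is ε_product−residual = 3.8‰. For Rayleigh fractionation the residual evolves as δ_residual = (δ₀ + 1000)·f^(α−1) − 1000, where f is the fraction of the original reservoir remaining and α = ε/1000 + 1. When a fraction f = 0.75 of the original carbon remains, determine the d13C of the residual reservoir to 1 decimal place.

-1.2‰

Rayleigh residual: δ_res = (δ₀ + 1000)·f^(α−1) − 1000
α = ε/1000 + 1 = 1.00380, so α − 1 = 0.00380
f^(α−1) = 0.75^(0.00380) = 0.998907
δ_res = (-0.1 + 1000) × 0.998907 − 1000 = 998.808 − 1000 = -1.19‰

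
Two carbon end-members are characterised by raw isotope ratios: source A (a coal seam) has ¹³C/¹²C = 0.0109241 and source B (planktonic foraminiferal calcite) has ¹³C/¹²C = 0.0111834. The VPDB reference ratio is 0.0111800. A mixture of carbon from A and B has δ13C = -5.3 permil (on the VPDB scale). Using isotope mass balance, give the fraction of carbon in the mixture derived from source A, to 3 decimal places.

0.242

δ_A = (0.0109241/0.0111800 − 1)×1000 = (0.977111 − 1)×1000 = -22.889 permil
δ_B = (0.0111834/0.0111800 − 1)×1000 = (1.000304 − 1)×1000 = 0.304 permil
f_A = (δ_mix − δ_B)/(δ_A − δ_B) = (-5.3 − (0.304))/(-22.889 − (0.304))
f_A = -5.604 / -23.193 = 0.2416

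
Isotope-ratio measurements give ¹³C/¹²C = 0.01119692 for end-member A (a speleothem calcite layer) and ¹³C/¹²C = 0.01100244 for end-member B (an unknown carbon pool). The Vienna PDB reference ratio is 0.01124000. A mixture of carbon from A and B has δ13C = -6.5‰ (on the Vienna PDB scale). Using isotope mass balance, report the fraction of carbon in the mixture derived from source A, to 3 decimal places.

0.846

δ_A = (0.01119692/0.01124000 − 1)×1000 = (0.996167 − 1)×1000 = -3.833‰
δ_B = (0.01100244/0.01124000 − 1)×1000 = (0.978865 − 1)×1000 = -21.135‰
f_A = (δ_mix − δ_B)/(δ_A − δ_B) = (-6.5 − (-21.135))/(-3.833 − (-21.135))
f_A = 14.635 / 17.302 = 0.8458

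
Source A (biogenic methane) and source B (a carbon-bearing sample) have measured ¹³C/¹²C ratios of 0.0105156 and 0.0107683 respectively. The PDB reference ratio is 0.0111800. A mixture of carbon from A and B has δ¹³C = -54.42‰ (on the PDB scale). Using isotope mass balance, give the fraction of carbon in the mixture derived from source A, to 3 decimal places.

0.778

δ_A = (0.0105156/0.0111800 − 1)×1000 = (0.940572 − 1)×1000 = -59.428‰
δ_B = (0.0107683/0.0111800 − 1)×1000 = (0.963175 − 1)×1000 = -36.825‰
f_A = (δ_mix − δ_B)/(δ_A − δ_B) = (-54.42 − (-36.825))/(-59.428 − (-36.825))
f_A = -17.595 / -22.603 = 0.7785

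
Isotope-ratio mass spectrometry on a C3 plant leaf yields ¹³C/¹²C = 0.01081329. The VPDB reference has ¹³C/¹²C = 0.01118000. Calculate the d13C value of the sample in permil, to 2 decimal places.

d13C = (R_sample / R_standard − 1) × 1000
R_sample / R_standard = 0.01081329 / 0.01118000 = 0.967199
d13C = (0.967199 − 1) × 1000 = -32.801 permil

-32.80 permil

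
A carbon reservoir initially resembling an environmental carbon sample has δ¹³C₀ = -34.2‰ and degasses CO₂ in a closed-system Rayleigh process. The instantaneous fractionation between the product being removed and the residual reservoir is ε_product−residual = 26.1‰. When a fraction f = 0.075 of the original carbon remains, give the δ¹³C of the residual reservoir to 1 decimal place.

Rayleigh residual: δ_res = (δ₀ + 1000)·f^(α−1) − 1000
α = ε/1000 + 1 = 1.02610, so α − 1 = 0.02610
f^(α−1) = 0.075^(0.02610) = 0.934629
δ_res = (-34.2 + 1000) × 0.934629 − 1000 = 902.664 − 1000 = -97.34‰

-97.3‰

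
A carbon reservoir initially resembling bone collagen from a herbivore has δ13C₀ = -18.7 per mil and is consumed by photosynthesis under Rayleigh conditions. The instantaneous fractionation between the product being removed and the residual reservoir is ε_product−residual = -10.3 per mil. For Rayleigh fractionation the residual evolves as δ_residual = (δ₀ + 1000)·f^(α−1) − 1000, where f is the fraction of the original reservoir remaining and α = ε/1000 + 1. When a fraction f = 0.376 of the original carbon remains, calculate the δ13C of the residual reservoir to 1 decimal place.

-8.8 per mil

Rayleigh residual: δ_res = (δ₀ + 1000)·f^(α−1) − 1000
α = ε/1000 + 1 = 0.98970, so α − 1 = -0.01030
f^(α−1) = 0.376^(-0.01030) = 1.010126
δ_res = (-18.7 + 1000) × 1.010126 − 1000 = 991.237 − 1000 = -8.76 per mil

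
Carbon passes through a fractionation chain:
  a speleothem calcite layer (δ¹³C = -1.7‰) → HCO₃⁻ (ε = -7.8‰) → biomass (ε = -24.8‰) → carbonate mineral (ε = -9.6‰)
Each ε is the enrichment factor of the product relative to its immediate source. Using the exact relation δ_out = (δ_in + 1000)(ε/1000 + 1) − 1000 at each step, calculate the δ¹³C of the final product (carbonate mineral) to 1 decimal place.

-43.3‰

step 1: δ = (-1.70 + 1000)·(-7.8/1000 + 1) − 1000 = -9.49‰
step 2: δ = (-9.49 + 1000)·(-24.8/1000 + 1) − 1000 = -34.05‰
step 3: δ = (-34.05 + 1000)·(-9.6/1000 + 1) − 1000 = -43.32‰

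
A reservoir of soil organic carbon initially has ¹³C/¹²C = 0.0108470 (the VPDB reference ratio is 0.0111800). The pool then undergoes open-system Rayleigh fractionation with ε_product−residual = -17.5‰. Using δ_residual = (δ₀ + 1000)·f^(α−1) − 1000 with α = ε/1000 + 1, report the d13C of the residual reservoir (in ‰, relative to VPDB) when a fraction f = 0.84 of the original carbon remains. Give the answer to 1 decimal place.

δ₀ = (0.0108470/0.0111800 − 1)×1000 = (0.970215 − 1)×1000 = -29.785‰
α − 1 = ε/1000 = -0.0175
f^(α−1) = 0.84^(-0.0175) = 1.003056
δ_res = (-29.785 + 1000) × 1.003056 − 1000 = 973.179 − 1000 = -26.82‰

-26.8‰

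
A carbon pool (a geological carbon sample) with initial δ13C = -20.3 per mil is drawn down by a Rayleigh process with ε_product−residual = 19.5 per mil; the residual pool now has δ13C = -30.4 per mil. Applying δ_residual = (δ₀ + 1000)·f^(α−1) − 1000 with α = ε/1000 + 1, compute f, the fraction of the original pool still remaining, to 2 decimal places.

0.59

α − 1 = ε/1000 = 0.0195
(δ_res + 1000)/(δ₀ + 1000) = (-30.4 + 1000)/(-20.3 + 1000) = 969.6/979.7 = 0.989691
f = 0.989691^(1/0.0195) = exp(ln(0.989691)/0.0195) = exp(-0.01036/0.0195)
f = exp(-0.5314) = 0.5878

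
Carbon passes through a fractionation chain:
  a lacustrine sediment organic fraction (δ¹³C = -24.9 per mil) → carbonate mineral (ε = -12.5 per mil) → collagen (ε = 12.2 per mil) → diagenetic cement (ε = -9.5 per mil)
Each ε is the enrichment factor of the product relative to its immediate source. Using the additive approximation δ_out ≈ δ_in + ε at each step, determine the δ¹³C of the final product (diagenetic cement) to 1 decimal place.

step 1: δ ≈ -24.9 + (-12.5) = -37.4 per mil
step 2: δ ≈ -37.4 + (12.2) = -25.2 per mil
step 3: δ ≈ -25.2 + (-9.5) = -34.7 per mil

-34.7 per mil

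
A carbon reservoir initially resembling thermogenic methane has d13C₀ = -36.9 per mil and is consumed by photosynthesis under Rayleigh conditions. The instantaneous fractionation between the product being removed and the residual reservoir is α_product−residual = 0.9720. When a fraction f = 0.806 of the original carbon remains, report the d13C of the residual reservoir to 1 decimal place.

-31.1 per mil

Rayleigh residual: δ_res = (δ₀ + 1000)·f^(α−1) − 1000
α − 1 = -0.02800
f^(α−1) = 0.806^(-0.02800) = 1.006057
δ_res = (-36.9 + 1000) × 1.006057 − 1000 = 968.934 − 1000 = -31.07 per mil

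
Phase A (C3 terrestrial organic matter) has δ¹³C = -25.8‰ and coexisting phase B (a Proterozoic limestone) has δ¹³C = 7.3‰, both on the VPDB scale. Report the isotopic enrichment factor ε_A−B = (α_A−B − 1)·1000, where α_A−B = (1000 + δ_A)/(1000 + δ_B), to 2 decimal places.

α_A−B = (1000 + -25.8) / (1000 + 7.3) = 974.2 / 1007.3 = 0.967140
ε_A−B = (0.967140 − 1) × 1000 = -32.860‰
(The approximation ε ≈ δ_A − δ_B would give -33.1‰.)

-32.86‰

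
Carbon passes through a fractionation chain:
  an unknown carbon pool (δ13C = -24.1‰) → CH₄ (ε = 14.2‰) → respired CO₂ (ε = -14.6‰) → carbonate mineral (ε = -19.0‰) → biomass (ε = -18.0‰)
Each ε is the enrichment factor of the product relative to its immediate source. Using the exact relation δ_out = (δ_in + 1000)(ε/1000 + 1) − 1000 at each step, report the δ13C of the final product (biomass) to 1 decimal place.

step 1: δ = (-24.10 + 1000)·(14.2/1000 + 1) − 1000 = -10.24‰
step 2: δ = (-10.24 + 1000)·(-14.6/1000 + 1) − 1000 = -24.69‰
step 3: δ = (-24.69 + 1000)·(-19.0/1000 + 1) − 1000 = -43.22‰
step 4: δ = (-43.22 + 1000)·(-18.0/1000 + 1) − 1000 = -60.45‰

-60.4‰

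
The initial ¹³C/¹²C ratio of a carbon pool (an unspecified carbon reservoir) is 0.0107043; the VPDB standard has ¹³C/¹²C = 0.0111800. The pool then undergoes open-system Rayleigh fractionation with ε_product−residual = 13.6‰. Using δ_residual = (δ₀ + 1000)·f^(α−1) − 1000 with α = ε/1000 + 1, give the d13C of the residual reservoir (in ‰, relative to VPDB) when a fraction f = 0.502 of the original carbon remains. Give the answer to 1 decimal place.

δ₀ = (0.0107043/0.0111800 − 1)×1000 = (0.957451 − 1)×1000 = -42.549‰
α − 1 = ε/1000 = 0.0136
f^(α−1) = 0.502^(0.0136) = 0.990671
δ_res = (-42.549 + 1000) × 0.990671 − 1000 = 948.519 − 1000 = -51.48‰

-51.5‰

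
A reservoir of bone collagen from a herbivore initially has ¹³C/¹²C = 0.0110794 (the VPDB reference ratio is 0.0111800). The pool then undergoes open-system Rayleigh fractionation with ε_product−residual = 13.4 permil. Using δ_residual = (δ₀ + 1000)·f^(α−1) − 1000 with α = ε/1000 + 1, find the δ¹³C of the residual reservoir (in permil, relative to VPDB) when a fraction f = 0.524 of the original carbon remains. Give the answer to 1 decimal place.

δ₀ = (0.0110794/0.0111800 − 1)×1000 = (0.991002 − 1)×1000 = -8.998 permil
α − 1 = ε/1000 = 0.0134
f^(α−1) = 0.524^(0.0134) = 0.991377
δ_res = (-8.998 + 1000) × 0.991377 − 1000 = 982.457 − 1000 = -17.54 permil

-17.5 permil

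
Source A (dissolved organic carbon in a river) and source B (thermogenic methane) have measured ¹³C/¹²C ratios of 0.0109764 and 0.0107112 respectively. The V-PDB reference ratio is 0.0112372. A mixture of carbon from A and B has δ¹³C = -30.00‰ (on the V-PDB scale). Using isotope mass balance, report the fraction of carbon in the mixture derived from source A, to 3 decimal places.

δ_A = (0.0109764/0.0112372 − 1)×1000 = (0.976791 − 1)×1000 = -23.209‰
δ_B = (0.0107112/0.0112372 − 1)×1000 = (0.953191 − 1)×1000 = -46.809‰
f_A = (δ_mix − δ_B)/(δ_A − δ_B) = (-30.00 − (-46.809))/(-23.209 − (-46.809))
f_A = 16.809 / 23.600 = 0.7122

0.712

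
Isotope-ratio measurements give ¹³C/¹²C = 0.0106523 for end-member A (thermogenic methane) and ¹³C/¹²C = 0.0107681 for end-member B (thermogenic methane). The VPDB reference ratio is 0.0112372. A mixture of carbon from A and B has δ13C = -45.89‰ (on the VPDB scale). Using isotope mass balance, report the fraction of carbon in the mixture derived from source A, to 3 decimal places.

δ_A = (0.0106523/0.0112372 − 1)×1000 = (0.947950 − 1)×1000 = -52.050‰
δ_B = (0.0107681/0.0112372 − 1)×1000 = (0.958255 − 1)×1000 = -41.745‰
f_A = (δ_mix − δ_B)/(δ_A − δ_B) = (-45.89 − (-41.745))/(-52.050 − (-41.745))
f_A = -4.145 / -10.305 = 0.4022

0.402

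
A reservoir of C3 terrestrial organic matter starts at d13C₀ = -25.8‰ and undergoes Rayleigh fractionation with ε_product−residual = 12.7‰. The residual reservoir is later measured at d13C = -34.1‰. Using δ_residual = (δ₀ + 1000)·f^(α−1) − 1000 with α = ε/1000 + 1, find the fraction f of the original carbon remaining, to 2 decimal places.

0.51

α − 1 = ε/1000 = 0.0127
(δ_res + 1000)/(δ₀ + 1000) = (-34.1 + 1000)/(-25.8 + 1000) = 965.9/974.2 = 0.991480
f = 0.991480^(1/0.0127) = exp(ln(0.991480)/0.0127) = exp(-0.00856/0.0127)
f = exp(-0.6737) = 0.5098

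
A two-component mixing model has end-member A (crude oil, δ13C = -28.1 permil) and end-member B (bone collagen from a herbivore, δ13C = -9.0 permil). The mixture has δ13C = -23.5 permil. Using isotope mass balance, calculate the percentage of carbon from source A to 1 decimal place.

δ_mix = f_A·δ_A + (1 − f_A)·δ_B  ⇒  f_A = (δ_mix − δ_B)/(δ_A − δ_B)
f_A = (-23.5 − (-9.0)) / (-28.1 − (-9.0))
f_A = -14.5 / -19.1 = 0.7592

75.9%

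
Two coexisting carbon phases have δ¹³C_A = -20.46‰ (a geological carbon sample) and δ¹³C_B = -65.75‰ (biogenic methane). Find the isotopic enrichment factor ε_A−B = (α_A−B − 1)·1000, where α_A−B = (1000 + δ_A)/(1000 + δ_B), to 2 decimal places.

α_A−B = (1000 + -20.46) / (1000 + -65.75) = 979.54 / 934.25 = 1.048477
ε_A−B = (1.048477 − 1) × 1000 = 48.477‰
(The approximation ε ≈ δ_A − δ_B would give 45.29‰.)

48.48‰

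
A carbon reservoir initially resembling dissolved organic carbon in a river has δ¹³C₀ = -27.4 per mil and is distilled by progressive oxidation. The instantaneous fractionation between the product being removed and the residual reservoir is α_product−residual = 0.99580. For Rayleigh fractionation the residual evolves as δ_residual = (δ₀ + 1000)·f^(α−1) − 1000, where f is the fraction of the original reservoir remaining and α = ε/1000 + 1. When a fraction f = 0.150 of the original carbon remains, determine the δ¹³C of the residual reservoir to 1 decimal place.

Rayleigh residual: δ_res = (δ₀ + 1000)·f^(α−1) − 1000
α − 1 = -0.00420
f^(α−1) = 0.150^(-0.00420) = 1.008000
δ_res = (-27.4 + 1000) × 1.008000 − 1000 = 980.381 − 1000 = -19.62 per mil

-19.6 per mil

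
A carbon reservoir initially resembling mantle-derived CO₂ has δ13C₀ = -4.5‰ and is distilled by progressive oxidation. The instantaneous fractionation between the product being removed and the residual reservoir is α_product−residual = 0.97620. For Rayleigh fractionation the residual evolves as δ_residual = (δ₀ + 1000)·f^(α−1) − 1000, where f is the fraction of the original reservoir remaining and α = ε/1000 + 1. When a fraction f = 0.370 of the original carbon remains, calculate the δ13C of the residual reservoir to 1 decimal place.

19.3‰

Rayleigh residual: δ_res = (δ₀ + 1000)·f^(α−1) − 1000
α − 1 = -0.02380
f^(α−1) = 0.370^(-0.02380) = 1.023945
δ_res = (-4.5 + 1000) × 1.023945 − 1000 = 1019.338 − 1000 = 19.34‰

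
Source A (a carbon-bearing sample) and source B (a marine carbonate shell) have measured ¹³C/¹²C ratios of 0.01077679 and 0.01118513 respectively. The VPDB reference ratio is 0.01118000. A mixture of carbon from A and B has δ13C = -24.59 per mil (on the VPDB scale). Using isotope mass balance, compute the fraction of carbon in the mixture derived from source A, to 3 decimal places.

δ_A = (0.01077679/0.01118000 − 1)×1000 = (0.963935 − 1)×1000 = -36.065 per mil
δ_B = (0.01118513/0.01118000 − 1)×1000 = (1.000459 − 1)×1000 = 0.459 per mil
f_A = (δ_mix − δ_B)/(δ_A − δ_B) = (-24.59 − (0.459))/(-36.065 − (0.459))
f_A = -25.049 / -36.524 = 0.6858

0.686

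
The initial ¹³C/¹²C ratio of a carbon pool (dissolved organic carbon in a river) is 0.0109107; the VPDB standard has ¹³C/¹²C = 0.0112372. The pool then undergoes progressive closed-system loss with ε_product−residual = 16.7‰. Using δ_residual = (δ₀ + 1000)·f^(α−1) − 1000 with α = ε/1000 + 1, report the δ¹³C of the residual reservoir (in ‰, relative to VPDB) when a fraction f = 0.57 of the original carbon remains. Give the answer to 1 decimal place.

-38.1‰

δ₀ = (0.0109107/0.0112372 − 1)×1000 = (0.970945 − 1)×1000 = -29.055‰
α − 1 = ε/1000 = 0.0167
f^(α−1) = 0.57^(0.0167) = 0.990657
δ_res = (-29.055 + 1000) × 0.990657 − 1000 = 961.873 − 1000 = -38.13‰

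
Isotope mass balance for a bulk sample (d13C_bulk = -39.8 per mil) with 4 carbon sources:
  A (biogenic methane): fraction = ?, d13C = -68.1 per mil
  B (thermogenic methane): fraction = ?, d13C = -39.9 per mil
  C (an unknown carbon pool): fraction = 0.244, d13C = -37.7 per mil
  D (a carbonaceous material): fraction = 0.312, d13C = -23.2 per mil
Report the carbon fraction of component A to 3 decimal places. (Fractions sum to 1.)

Let f_A and f_B be the unknown fractions; fractions sum to 1 so f_A + f_B = 0.444.
Mass balance: Σ fᵢ·δᵢ = δ_bulk ⇒ f_A·(-68.1) + f_B·(-39.9) = -39.8 − (-16.437) = -23.363
Substitute f_B = 0.444 − f_A:
f_A·(-68.1 − -39.9) = -23.363 − 0.444×(-39.9) = -5.647
f_A = -5.647 / -28.2 = 0.2003

0.200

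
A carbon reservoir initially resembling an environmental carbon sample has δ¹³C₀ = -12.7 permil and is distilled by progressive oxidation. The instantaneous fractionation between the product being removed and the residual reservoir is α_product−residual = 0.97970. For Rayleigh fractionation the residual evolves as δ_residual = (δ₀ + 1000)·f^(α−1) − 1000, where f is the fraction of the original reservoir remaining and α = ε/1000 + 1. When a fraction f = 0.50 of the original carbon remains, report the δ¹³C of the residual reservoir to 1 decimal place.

Rayleigh residual: δ_res = (δ₀ + 1000)·f^(α−1) − 1000
α − 1 = -0.02030
f^(α−1) = 0.50^(-0.02030) = 1.014170
δ_res = (-12.7 + 1000) × 1.014170 − 1000 = 1001.290 − 1000 = 1.29 permil

1.3 permil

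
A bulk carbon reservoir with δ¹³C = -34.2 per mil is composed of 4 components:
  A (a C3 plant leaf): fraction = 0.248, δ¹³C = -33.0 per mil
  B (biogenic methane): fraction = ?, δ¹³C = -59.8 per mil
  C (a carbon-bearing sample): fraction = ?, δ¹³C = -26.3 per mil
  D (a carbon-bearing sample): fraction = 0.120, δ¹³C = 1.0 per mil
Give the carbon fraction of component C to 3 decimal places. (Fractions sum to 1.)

Let f_C and f_B be the unknown fractions; fractions sum to 1 so f_C + f_B = 0.632.
Mass balance: Σ fᵢ·δᵢ = δ_bulk ⇒ f_C·(-26.3) + f_B·(-59.8) = -34.2 − (-8.064) = -26.136
Substitute f_B = 0.632 − f_C:
f_C·(-26.3 − -59.8) = -26.136 − 0.632×(-59.8) = 11.658
f_C = 11.658 / 33.5 = 0.3480

0.348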